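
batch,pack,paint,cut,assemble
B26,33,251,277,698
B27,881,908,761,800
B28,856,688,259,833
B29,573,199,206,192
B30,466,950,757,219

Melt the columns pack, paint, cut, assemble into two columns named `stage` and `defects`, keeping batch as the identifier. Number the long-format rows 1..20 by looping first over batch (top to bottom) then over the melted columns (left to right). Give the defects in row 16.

20 rows total (5 × 4). Row 16: index ⌊(16-1)/4⌋ = 3 into batch → B29; (16-1) mod 4 = 3 into the melted columns → assemble.
So row 16 is (B29, assemble, 192); defects = 192.

192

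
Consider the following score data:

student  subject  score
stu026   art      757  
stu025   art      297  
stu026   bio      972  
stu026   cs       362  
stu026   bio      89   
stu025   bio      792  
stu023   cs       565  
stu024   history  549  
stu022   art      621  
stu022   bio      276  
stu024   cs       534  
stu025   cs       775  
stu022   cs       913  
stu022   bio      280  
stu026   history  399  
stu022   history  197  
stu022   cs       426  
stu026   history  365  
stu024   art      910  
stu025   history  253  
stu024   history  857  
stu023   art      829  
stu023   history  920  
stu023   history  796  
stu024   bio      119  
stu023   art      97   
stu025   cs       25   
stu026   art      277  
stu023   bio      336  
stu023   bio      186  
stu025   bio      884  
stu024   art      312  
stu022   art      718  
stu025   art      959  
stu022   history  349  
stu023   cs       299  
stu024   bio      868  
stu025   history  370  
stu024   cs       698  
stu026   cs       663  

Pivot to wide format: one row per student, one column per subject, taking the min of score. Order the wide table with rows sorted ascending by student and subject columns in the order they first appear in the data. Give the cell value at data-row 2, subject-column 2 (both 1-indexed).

186

With rows sorted ascending by student, row 2 is student=stu023. subject columns in first-appearance order: art, bio, cs, history; column 2 is bio.
Long rows with student=stu023, subject=bio: min(336, 186) = 186.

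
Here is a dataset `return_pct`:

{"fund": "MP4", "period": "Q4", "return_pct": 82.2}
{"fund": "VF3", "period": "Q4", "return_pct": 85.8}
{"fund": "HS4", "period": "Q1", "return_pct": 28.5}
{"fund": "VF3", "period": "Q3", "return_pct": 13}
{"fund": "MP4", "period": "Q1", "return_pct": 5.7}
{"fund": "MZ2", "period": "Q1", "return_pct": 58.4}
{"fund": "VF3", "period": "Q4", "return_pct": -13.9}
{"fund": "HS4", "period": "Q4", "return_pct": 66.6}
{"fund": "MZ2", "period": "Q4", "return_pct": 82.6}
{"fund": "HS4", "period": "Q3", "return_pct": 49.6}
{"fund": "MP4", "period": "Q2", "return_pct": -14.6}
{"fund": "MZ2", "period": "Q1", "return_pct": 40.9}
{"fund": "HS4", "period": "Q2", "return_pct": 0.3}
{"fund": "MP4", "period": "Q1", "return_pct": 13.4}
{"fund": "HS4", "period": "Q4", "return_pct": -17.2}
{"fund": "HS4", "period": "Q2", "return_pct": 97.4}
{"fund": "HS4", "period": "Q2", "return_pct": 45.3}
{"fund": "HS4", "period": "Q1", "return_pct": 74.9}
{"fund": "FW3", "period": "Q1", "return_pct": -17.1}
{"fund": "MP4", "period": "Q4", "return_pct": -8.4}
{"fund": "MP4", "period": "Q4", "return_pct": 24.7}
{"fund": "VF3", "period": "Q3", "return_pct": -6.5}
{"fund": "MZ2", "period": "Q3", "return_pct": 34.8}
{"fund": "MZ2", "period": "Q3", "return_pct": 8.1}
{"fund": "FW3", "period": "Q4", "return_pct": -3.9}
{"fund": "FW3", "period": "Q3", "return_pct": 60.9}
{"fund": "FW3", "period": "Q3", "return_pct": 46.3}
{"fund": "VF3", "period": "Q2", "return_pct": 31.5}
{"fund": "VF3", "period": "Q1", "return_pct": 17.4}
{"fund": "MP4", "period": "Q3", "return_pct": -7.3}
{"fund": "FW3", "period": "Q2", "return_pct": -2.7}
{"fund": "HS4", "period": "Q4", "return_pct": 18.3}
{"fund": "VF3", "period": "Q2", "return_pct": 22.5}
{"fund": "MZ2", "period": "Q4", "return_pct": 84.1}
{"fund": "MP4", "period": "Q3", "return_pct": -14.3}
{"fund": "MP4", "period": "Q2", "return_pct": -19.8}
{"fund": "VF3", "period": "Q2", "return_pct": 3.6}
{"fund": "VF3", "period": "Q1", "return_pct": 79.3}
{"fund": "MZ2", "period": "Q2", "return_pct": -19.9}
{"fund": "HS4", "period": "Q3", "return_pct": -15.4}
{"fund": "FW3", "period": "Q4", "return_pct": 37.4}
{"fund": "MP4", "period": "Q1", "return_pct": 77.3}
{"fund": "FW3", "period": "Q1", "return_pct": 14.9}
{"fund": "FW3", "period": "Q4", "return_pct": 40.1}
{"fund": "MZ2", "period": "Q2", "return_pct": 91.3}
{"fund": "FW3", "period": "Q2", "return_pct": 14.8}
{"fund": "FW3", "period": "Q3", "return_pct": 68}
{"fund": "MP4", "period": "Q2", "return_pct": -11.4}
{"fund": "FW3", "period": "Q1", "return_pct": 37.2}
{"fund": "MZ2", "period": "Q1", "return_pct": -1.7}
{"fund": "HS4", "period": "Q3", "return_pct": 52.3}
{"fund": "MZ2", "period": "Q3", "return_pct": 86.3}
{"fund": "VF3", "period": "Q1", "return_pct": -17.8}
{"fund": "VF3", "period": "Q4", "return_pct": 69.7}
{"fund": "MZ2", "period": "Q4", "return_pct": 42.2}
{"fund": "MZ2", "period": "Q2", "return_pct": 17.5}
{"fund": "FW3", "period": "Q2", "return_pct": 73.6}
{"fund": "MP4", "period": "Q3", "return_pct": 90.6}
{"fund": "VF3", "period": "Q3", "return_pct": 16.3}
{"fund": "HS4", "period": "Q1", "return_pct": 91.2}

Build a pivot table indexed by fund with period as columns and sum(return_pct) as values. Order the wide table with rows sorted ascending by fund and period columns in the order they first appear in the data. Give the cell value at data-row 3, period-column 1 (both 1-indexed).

98.5

With rows sorted ascending by fund, row 3 is fund=MP4. period columns in first-appearance order: Q4, Q1, Q3, Q2; column 1 is Q4.
Long rows with fund=MP4, period=Q4: 82.2 + -8.4 + 24.7 = 98.5.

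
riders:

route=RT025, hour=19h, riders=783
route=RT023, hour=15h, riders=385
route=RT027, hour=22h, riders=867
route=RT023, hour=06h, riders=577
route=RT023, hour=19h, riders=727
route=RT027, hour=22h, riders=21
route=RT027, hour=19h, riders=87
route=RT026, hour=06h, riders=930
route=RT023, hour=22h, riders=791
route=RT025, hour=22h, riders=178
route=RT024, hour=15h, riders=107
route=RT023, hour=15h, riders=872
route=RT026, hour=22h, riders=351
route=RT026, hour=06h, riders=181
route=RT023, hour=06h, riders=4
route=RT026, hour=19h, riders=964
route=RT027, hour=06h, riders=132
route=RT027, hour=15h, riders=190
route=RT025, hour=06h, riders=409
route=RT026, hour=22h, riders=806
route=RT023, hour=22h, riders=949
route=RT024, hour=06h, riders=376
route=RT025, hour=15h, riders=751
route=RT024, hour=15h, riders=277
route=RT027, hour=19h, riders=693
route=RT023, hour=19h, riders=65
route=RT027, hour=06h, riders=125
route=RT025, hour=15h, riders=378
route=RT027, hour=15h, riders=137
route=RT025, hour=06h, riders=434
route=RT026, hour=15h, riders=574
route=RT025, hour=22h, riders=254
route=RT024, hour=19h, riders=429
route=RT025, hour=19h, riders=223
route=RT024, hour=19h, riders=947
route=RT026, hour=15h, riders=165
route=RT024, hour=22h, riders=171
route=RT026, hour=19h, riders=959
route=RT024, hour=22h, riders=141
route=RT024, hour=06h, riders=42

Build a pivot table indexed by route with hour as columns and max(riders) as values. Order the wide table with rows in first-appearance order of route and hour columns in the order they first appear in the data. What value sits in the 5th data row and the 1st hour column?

With rows in first-appearance order of route, row 5 is route=RT024. hour columns in first-appearance order: 19h, 15h, 22h, 06h; column 1 is 19h.
Long rows with route=RT024, hour=19h: max(429, 947) = 947.

947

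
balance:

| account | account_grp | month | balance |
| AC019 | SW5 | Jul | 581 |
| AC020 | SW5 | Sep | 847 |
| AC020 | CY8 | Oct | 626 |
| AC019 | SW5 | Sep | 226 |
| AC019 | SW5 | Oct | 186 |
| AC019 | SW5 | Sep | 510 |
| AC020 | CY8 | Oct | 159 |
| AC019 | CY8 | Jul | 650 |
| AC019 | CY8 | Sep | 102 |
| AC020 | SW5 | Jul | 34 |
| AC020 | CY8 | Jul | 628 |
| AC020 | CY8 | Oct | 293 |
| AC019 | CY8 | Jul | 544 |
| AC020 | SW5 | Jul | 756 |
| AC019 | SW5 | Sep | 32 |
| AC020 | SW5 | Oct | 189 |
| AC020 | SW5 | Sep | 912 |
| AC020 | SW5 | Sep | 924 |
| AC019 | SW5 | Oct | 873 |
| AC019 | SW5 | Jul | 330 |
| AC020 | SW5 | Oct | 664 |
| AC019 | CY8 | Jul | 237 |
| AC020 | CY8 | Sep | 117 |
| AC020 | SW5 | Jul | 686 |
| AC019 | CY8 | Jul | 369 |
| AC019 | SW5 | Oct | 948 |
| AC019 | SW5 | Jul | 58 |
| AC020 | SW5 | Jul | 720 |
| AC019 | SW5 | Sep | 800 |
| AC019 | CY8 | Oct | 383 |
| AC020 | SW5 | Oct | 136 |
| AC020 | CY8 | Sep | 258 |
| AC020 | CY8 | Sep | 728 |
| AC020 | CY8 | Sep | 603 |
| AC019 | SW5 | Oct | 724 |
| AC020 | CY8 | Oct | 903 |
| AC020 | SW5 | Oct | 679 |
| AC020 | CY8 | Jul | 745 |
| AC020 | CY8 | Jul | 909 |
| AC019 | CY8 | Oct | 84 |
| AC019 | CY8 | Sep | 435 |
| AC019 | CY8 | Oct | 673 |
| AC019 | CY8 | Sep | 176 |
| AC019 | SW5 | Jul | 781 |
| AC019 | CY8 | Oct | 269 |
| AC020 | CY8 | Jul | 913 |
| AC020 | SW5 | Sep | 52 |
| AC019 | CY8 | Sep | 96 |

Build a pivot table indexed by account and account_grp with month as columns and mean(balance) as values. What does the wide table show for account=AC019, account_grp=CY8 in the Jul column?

450

Rows with account=AC019, account_grp=CY8 and month=Jul: balance values are 650, 544, 237, 369.
(650 + 544 + 237 + 369) / 4 = 450.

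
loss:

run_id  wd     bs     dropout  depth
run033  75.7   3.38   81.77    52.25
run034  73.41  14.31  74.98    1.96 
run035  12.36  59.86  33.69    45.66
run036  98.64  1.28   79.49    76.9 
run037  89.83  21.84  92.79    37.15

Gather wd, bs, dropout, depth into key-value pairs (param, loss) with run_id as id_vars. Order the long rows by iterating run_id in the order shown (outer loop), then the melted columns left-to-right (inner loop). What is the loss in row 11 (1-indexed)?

33.69

20 rows total (5 × 4). Row 11: index ⌊(11-1)/4⌋ = 2 into run_id → run035; (11-1) mod 4 = 2 into the melted columns → dropout.
So row 11 is (run035, dropout, 33.69); loss = 33.69.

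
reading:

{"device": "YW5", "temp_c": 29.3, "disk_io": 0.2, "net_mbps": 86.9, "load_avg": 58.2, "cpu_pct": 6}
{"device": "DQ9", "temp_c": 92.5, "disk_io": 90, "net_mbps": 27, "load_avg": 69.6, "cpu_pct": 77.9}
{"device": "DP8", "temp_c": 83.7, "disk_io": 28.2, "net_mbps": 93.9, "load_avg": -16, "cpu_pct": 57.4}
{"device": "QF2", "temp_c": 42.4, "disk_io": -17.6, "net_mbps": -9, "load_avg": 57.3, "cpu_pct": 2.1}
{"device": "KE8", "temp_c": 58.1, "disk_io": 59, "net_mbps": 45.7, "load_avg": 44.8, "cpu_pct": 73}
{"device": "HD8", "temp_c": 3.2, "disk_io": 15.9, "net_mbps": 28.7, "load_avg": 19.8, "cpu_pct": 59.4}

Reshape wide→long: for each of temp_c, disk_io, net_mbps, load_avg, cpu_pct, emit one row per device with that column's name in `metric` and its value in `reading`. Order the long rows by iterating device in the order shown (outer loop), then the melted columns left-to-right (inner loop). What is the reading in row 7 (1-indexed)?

30 rows total (6 × 5). Row 7: index ⌊(7-1)/5⌋ = 1 into device → DQ9; (7-1) mod 5 = 1 into the melted columns → disk_io.
So row 7 is (DQ9, disk_io, 90); reading = 90.

90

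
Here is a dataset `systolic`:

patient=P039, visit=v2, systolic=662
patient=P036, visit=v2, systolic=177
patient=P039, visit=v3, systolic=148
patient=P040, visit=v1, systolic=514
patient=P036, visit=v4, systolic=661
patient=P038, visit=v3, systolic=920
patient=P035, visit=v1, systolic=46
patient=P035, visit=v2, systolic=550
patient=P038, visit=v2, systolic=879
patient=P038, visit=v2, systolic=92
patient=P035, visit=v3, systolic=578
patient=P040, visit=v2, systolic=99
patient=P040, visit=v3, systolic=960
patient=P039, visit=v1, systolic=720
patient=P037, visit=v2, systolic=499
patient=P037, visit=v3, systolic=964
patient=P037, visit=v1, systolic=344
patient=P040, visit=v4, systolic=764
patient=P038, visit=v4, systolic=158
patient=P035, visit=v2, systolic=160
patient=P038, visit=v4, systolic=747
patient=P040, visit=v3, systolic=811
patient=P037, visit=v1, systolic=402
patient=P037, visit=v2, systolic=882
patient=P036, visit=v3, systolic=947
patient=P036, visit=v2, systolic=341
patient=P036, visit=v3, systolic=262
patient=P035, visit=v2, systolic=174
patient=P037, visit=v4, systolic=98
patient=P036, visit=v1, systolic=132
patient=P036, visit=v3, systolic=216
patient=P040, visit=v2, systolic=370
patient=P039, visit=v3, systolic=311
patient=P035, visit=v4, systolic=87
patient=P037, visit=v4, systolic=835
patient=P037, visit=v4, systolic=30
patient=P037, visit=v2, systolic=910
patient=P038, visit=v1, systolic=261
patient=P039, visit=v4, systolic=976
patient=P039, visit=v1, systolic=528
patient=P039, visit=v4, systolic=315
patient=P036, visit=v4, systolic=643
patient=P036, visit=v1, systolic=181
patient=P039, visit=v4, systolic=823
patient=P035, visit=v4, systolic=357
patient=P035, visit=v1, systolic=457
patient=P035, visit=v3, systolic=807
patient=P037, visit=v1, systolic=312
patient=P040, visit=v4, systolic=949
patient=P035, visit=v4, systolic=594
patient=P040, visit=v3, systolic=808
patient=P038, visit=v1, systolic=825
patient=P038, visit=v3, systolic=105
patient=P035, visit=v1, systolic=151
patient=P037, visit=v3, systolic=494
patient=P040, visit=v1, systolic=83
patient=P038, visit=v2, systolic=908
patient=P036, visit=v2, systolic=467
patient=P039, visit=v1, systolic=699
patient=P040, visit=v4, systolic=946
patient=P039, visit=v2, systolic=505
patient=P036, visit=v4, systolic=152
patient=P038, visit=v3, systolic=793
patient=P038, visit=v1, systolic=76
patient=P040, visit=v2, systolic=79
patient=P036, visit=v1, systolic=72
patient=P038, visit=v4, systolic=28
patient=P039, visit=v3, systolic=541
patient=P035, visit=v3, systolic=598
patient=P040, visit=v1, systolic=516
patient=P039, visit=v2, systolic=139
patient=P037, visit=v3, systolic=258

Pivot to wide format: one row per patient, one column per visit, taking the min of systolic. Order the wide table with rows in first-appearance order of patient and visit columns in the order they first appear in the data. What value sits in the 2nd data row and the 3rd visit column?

72

With rows in first-appearance order of patient, row 2 is patient=P036. visit columns in first-appearance order: v2, v3, v1, v4; column 3 is v1.
Long rows with patient=P036, visit=v1: min(132, 181, 72) = 72.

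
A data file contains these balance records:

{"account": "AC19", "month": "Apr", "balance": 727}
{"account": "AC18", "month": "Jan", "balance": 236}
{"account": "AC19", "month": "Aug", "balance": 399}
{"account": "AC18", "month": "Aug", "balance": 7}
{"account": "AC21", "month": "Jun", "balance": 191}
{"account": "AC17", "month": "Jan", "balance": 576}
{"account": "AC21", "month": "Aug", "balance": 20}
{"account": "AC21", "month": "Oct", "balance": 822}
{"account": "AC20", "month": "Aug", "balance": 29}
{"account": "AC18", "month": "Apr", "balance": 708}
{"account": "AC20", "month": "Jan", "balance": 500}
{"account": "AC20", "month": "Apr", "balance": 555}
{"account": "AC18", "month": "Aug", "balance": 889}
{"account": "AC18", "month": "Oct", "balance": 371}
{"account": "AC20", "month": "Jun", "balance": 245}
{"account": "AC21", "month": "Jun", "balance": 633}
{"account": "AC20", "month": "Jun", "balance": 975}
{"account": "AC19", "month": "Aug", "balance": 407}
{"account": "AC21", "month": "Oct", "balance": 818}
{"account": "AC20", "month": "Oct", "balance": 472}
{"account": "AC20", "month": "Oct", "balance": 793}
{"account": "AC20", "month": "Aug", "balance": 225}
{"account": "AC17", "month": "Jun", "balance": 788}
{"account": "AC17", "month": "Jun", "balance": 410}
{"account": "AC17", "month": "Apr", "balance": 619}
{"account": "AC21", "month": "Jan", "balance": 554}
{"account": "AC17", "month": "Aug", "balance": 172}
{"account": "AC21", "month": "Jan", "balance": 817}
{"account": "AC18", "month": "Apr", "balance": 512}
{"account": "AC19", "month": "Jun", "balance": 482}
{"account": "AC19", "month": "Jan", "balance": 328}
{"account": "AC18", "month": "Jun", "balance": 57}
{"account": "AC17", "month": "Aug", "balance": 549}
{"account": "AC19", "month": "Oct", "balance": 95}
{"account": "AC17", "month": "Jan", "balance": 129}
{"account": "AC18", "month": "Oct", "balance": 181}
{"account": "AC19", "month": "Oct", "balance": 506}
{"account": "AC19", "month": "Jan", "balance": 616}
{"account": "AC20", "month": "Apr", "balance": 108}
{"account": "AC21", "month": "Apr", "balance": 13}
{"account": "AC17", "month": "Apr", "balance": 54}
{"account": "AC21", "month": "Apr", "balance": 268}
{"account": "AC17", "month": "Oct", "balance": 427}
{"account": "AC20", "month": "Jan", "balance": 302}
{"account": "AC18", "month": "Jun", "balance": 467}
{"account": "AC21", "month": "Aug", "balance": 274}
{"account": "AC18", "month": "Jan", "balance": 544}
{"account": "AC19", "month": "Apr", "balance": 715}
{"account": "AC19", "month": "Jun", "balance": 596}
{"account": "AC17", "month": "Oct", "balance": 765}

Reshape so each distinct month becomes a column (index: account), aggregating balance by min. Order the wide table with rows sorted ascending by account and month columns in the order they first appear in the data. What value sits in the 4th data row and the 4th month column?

245

With rows sorted ascending by account, row 4 is account=AC20. month columns in first-appearance order: Apr, Jan, Aug, Jun, Oct; column 4 is Jun.
Long rows with account=AC20, month=Jun: min(245, 975) = 245.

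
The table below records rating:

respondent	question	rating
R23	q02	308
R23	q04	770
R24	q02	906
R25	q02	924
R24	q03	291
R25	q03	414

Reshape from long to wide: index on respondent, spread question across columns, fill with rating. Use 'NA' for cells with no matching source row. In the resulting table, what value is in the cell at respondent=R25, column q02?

The long row with respondent=R25, question=q02 has rating=924.

924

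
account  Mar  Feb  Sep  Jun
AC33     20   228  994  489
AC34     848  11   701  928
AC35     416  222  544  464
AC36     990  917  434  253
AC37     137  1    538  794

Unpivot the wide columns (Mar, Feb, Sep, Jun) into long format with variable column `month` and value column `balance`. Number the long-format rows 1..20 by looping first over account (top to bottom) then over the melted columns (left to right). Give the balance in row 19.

20 rows total (5 × 4). Row 19: index ⌊(19-1)/4⌋ = 4 into account → AC37; (19-1) mod 4 = 2 into the melted columns → Sep.
So row 19 is (AC37, Sep, 538); balance = 538.

538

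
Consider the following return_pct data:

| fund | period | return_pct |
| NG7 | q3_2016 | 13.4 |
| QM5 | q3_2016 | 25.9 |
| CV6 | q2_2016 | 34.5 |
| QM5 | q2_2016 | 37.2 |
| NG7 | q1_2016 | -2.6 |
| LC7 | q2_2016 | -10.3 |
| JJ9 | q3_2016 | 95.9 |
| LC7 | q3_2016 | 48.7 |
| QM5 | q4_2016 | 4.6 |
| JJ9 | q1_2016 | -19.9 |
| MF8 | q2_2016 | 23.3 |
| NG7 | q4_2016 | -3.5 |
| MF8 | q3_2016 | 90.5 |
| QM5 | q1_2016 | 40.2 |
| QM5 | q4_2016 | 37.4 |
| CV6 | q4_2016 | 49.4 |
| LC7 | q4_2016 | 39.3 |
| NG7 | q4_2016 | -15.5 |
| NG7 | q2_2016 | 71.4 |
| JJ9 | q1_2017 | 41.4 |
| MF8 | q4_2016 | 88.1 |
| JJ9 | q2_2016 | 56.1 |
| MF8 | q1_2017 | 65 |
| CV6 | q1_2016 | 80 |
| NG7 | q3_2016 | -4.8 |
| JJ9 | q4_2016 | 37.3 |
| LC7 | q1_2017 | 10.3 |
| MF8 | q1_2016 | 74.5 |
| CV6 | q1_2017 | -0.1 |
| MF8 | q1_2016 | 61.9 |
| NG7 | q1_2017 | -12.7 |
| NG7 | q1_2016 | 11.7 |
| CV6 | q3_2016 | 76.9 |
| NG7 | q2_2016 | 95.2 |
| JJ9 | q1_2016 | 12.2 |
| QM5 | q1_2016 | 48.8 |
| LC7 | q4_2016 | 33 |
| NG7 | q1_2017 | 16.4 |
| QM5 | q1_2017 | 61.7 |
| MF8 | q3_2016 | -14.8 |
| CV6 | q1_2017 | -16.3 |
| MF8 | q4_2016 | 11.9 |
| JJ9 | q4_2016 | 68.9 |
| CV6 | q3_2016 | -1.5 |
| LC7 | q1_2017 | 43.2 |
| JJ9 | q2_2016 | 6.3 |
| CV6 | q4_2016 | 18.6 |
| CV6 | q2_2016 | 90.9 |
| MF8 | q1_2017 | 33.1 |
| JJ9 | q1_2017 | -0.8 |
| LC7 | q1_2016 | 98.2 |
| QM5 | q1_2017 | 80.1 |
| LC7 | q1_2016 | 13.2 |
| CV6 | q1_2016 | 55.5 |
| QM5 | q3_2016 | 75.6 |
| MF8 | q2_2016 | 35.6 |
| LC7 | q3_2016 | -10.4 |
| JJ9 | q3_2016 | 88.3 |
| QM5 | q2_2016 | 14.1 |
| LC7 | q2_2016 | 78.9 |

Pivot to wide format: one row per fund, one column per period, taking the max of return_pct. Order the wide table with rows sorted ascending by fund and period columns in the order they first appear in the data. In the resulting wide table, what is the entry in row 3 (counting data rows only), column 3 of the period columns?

With rows sorted ascending by fund, row 3 is fund=LC7. period columns in first-appearance order: q3_2016, q2_2016, q1_2016, q4_2016, q1_2017; column 3 is q1_2016.
Long rows with fund=LC7, period=q1_2016: max(98.2, 13.2) = 98.2.

98.2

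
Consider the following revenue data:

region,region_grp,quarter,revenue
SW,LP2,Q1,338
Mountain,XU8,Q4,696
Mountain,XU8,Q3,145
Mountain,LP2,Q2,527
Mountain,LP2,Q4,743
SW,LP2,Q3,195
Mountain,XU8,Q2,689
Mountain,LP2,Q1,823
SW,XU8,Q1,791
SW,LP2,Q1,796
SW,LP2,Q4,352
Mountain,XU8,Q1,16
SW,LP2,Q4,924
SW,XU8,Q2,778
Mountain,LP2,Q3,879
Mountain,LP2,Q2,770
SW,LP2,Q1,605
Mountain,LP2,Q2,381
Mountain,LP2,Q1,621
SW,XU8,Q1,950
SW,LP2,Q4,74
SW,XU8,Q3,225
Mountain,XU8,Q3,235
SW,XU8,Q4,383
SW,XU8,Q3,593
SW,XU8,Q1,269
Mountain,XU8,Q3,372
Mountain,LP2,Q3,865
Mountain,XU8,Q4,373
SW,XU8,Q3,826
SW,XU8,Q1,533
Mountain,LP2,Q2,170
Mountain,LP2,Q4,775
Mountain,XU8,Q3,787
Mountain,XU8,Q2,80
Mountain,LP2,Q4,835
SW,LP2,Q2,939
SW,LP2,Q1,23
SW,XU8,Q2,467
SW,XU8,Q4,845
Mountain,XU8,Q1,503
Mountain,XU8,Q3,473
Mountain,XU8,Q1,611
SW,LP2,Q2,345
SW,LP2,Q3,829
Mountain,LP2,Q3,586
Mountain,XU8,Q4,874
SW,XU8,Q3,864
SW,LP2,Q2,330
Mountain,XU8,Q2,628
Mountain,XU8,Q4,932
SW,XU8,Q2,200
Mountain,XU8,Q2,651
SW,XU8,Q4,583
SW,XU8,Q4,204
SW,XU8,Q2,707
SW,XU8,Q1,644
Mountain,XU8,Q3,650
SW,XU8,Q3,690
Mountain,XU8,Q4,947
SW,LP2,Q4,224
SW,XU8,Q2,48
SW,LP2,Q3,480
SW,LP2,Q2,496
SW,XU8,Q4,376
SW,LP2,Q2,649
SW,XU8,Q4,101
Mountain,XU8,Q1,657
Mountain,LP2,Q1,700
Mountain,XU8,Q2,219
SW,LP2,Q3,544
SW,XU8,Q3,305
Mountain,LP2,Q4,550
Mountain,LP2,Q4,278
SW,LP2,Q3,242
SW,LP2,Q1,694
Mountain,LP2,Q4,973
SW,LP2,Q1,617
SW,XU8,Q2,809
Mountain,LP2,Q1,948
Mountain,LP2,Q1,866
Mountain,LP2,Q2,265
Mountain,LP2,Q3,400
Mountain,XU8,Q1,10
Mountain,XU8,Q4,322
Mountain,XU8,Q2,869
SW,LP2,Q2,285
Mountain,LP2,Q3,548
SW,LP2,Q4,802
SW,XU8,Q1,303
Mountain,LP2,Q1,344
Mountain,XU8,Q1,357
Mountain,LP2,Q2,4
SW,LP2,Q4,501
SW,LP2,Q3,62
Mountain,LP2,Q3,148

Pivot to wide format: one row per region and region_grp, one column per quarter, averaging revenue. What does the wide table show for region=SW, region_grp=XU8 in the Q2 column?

501.50

Rows with region=SW, region_grp=XU8 and quarter=Q2: revenue values are 778, 467, 200, 707, 48, 809.
(778 + 467 + 200 + 707 + 48 + 809) / 6 = 501.50.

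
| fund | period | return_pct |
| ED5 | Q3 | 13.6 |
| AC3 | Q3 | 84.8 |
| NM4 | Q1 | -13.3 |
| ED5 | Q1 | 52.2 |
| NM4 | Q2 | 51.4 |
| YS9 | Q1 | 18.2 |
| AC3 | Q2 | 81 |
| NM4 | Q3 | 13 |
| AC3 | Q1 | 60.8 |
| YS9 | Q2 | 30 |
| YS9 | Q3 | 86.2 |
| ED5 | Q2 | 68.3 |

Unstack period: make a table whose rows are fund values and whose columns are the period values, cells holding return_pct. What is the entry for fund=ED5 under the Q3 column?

13.6

Wide layout: rows indexed by fund, columns are the 3 distinct period values (Q3, Q1, Q2).
Cell (fund=ED5, period=Q3) draws from the long row where fund=ED5 and period=Q3, which has return_pct=13.6.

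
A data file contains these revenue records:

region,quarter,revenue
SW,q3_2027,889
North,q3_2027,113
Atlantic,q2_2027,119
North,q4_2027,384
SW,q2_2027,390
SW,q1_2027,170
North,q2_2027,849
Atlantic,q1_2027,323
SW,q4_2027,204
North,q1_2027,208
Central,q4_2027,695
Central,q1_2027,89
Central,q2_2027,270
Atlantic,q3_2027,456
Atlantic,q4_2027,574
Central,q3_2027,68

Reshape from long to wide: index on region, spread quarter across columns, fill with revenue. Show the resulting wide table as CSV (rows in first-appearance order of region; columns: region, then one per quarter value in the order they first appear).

region,q3_2027,q2_2027,q4_2027,q1_2027
SW,889,390,204,170
North,113,849,384,208
Atlantic,456,119,574,323
Central,68,270,695,89

Columns: region plus the 4 distinct quarter values (q3_2027, q2_2027, q4_2027, q1_2027).
For example, row SW column q3_2027 takes revenue=889 from the long row (SW, q3_2027).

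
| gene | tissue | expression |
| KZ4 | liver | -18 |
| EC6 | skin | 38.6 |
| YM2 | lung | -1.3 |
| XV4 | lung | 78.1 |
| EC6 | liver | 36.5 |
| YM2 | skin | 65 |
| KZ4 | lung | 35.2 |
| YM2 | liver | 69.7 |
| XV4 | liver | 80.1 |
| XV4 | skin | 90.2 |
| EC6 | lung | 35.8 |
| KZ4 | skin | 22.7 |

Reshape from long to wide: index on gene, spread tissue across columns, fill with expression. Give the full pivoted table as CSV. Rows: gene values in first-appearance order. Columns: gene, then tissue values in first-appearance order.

gene,liver,skin,lung
KZ4,-18,22.7,35.2
EC6,36.5,38.6,35.8
YM2,69.7,65,-1.3
XV4,80.1,90.2,78.1

Columns: gene plus the 3 distinct tissue values (liver, skin, lung).
For example, row KZ4 column liver takes expression=-18 from the long row (KZ4, liver).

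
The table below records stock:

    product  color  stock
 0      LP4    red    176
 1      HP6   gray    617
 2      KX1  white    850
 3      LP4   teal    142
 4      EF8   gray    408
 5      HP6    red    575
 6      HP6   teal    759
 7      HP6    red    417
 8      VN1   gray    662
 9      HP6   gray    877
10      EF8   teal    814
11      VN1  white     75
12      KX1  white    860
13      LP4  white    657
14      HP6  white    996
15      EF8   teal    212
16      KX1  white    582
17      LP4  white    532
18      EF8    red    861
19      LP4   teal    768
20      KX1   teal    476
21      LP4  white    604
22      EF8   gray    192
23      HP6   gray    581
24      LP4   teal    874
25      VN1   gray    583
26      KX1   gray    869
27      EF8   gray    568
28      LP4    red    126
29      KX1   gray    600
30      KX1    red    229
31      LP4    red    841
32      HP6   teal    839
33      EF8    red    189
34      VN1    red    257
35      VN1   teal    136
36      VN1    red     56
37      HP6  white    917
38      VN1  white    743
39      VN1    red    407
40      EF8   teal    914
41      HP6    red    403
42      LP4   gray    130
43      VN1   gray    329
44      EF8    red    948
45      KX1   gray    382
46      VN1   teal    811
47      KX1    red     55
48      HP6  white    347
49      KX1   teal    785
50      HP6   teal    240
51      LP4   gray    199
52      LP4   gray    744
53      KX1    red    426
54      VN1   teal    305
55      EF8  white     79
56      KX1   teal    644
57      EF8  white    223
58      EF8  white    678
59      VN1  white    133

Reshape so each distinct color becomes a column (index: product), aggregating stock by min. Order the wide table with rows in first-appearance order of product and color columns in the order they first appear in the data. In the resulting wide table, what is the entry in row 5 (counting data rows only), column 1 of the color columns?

56

With rows in first-appearance order of product, row 5 is product=VN1. color columns in first-appearance order: red, gray, white, teal; column 1 is red.
Long rows with product=VN1, color=red: min(257, 56, 407) = 56.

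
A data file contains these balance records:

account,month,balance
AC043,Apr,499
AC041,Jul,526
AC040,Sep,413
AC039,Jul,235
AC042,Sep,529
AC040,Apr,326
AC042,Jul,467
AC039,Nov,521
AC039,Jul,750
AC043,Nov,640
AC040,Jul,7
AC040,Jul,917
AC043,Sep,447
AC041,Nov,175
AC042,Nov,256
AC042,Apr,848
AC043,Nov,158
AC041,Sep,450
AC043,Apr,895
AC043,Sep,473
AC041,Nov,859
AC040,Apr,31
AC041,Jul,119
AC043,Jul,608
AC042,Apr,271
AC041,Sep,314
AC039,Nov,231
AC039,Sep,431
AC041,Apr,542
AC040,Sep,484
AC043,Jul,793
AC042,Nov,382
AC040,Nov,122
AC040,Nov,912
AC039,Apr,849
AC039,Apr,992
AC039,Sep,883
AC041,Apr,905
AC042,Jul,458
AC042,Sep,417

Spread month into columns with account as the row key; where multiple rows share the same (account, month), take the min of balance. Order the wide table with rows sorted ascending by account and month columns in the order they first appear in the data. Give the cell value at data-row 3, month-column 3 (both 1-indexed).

314

With rows sorted ascending by account, row 3 is account=AC041. month columns in first-appearance order: Apr, Jul, Sep, Nov; column 3 is Sep.
Long rows with account=AC041, month=Sep: min(450, 314) = 314.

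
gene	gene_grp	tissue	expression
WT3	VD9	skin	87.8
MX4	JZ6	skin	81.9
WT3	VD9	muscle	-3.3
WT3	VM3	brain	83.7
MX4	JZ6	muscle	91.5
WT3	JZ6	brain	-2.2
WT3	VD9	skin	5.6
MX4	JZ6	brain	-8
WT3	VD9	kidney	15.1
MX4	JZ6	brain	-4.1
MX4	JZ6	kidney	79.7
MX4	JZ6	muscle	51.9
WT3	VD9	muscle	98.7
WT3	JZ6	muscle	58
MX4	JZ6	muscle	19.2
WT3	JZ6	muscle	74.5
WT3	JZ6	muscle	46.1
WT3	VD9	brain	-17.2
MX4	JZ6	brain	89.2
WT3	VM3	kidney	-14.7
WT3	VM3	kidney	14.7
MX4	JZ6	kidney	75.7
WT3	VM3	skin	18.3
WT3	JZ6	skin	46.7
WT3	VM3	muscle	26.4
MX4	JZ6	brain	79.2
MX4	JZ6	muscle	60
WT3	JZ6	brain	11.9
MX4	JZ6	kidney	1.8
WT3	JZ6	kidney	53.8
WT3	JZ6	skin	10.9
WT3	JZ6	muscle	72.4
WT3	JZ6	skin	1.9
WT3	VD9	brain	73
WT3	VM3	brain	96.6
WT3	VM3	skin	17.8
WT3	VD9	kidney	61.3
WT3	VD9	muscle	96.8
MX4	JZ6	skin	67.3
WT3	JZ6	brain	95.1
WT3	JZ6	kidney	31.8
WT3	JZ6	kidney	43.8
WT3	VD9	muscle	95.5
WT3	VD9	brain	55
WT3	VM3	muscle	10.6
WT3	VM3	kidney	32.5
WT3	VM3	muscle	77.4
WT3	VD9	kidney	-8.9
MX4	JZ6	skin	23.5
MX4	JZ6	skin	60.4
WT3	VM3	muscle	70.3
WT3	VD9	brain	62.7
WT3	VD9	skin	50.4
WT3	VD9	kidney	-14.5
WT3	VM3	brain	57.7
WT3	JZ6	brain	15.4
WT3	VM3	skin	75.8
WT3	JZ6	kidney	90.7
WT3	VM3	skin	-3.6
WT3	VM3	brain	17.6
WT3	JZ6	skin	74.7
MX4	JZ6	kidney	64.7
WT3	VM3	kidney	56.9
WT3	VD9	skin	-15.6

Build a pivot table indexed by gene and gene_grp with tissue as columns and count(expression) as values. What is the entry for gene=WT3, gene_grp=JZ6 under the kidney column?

4

Rows with gene=WT3, gene_grp=JZ6 and tissue=kidney: expression values are 53.8, 31.8, 43.8, 90.7.
4 rows match — count = 4.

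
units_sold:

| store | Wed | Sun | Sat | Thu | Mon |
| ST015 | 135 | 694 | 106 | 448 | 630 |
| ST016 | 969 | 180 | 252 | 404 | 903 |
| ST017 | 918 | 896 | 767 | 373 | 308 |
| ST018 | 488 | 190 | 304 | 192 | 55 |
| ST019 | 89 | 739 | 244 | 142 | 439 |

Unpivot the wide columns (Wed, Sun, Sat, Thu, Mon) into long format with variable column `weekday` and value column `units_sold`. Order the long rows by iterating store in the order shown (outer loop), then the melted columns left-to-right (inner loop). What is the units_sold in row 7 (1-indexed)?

25 rows total (5 × 5). Row 7: index ⌊(7-1)/5⌋ = 1 into store → ST016; (7-1) mod 5 = 1 into the melted columns → Sun.
So row 7 is (ST016, Sun, 180); units_sold = 180.

180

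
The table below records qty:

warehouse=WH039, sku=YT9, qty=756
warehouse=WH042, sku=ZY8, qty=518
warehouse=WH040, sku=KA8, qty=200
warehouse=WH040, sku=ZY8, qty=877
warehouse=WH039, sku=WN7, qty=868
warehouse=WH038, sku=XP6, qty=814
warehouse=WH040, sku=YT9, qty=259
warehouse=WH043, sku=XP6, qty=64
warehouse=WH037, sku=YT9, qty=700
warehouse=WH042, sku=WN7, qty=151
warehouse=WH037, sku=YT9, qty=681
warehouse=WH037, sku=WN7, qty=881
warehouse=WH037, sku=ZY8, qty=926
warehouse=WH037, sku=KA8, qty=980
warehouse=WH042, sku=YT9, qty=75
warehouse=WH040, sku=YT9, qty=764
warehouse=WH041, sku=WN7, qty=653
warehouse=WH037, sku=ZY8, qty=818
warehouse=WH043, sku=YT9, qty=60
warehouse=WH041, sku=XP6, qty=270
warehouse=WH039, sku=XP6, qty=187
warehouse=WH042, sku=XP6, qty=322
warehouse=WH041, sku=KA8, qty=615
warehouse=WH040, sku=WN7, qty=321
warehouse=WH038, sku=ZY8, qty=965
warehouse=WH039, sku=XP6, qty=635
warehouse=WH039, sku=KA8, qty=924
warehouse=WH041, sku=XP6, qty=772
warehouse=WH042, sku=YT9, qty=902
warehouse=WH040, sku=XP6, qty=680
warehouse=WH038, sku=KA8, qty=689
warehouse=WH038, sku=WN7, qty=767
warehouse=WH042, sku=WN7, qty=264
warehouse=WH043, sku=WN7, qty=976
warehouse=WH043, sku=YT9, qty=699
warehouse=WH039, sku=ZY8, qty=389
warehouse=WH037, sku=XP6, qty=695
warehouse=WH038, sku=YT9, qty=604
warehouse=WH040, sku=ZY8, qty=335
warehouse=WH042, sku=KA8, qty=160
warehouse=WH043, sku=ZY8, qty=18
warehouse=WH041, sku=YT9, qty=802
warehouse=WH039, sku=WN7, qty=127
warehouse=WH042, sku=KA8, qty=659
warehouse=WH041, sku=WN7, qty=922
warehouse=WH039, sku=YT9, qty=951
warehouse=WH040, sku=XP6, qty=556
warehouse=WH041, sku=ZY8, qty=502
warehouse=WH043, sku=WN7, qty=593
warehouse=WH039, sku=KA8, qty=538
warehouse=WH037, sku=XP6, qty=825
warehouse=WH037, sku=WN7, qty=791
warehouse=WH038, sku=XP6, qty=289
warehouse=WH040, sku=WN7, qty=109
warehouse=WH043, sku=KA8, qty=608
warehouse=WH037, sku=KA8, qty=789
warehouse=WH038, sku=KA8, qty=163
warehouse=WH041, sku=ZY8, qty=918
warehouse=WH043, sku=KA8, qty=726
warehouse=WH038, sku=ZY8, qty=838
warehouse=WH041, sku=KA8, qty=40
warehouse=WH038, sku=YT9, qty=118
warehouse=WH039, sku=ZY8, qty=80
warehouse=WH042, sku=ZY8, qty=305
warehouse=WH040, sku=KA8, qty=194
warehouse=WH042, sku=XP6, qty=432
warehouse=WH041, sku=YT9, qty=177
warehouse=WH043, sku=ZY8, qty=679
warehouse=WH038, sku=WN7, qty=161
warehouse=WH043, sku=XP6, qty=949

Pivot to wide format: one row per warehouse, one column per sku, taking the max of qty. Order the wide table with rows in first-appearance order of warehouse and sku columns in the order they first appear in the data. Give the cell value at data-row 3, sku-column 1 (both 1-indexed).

With rows in first-appearance order of warehouse, row 3 is warehouse=WH040. sku columns in first-appearance order: YT9, ZY8, KA8, WN7, XP6; column 1 is YT9.
Long rows with warehouse=WH040, sku=YT9: max(259, 764) = 764.

764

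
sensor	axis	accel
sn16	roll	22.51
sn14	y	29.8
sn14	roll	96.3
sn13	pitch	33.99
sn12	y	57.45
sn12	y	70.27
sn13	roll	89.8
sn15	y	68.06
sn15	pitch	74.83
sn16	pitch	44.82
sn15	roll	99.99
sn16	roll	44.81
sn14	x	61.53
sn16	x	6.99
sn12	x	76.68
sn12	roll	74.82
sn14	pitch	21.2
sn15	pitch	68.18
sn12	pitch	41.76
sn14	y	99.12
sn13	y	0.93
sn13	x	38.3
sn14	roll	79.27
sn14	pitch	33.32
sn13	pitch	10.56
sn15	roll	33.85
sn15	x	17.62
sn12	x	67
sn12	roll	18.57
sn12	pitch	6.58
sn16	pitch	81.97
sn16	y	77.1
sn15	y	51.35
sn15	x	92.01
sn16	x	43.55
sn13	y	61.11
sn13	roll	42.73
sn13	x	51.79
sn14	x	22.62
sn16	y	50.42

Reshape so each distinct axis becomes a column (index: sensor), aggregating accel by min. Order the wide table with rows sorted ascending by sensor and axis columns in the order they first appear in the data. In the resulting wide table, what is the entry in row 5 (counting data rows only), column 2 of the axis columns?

With rows sorted ascending by sensor, row 5 is sensor=sn16. axis columns in first-appearance order: roll, y, pitch, x; column 2 is y.
Long rows with sensor=sn16, axis=y: min(77.1, 50.42) = 50.42.

50.42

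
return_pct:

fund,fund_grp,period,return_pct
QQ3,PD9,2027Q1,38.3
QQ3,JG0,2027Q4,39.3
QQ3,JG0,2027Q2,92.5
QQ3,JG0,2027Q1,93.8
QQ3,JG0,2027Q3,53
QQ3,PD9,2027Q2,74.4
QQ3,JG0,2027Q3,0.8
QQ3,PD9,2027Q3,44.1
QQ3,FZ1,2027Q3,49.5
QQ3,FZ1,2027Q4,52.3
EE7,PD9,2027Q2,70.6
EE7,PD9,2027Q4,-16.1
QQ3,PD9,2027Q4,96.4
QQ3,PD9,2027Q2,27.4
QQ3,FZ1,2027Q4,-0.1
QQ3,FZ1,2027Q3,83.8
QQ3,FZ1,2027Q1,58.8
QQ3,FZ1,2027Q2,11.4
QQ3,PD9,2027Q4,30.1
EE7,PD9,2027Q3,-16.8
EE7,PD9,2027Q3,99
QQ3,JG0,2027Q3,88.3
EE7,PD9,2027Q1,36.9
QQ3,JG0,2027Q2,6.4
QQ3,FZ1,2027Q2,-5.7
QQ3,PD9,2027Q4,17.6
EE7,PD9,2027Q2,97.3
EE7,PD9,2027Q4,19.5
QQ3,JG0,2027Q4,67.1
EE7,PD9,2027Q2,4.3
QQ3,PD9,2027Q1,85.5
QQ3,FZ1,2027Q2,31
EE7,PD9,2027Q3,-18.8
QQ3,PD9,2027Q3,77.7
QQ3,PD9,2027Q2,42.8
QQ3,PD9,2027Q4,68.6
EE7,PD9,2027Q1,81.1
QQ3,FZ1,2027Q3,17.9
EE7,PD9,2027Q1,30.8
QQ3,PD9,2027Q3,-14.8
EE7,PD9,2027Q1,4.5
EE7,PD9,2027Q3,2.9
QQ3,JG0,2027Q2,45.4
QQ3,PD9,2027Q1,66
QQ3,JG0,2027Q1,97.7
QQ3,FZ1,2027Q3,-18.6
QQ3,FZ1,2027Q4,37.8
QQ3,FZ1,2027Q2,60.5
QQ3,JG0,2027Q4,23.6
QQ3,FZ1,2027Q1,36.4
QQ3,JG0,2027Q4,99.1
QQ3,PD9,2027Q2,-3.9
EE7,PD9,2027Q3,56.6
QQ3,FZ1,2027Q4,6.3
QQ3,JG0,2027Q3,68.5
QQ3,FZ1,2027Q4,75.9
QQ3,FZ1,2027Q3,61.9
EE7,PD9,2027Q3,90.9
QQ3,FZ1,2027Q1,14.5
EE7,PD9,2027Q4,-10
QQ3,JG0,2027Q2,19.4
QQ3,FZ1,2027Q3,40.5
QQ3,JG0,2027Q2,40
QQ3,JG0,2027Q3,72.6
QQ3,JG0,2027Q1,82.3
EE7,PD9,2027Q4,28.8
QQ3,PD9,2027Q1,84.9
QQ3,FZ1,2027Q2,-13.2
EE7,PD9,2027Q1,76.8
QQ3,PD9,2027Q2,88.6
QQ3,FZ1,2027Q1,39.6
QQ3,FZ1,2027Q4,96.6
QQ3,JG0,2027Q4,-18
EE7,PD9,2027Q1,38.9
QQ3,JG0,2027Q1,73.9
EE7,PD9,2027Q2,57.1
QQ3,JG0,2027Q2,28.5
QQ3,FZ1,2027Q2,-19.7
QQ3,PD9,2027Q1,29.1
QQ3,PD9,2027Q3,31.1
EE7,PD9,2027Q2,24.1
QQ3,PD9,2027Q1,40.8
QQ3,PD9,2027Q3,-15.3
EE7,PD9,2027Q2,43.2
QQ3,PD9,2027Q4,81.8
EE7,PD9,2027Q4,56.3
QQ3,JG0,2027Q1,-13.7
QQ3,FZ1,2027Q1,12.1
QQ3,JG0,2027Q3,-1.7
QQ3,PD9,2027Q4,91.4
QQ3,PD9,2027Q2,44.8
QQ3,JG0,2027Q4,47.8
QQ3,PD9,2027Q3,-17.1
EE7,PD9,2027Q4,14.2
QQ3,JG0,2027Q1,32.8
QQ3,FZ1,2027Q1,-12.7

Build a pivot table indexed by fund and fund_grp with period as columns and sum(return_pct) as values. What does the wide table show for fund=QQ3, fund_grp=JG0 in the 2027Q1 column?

366.8

Rows with fund=QQ3, fund_grp=JG0 and period=2027Q1: return_pct values are 93.8, 97.7, 82.3, 73.9, -13.7, 32.8.
93.8 + 97.7 + 82.3 + 73.9 + -13.7 + 32.8 = 366.8.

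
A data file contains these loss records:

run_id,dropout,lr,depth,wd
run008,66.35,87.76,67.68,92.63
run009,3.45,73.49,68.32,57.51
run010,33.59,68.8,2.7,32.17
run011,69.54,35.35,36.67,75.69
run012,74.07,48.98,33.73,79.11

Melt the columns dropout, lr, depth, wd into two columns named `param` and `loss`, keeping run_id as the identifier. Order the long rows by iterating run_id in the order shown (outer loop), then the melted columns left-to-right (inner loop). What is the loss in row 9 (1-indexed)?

20 rows total (5 × 4). Row 9: index ⌊(9-1)/4⌋ = 2 into run_id → run010; (9-1) mod 4 = 0 into the melted columns → dropout.
So row 9 is (run010, dropout, 33.59); loss = 33.59.

33.59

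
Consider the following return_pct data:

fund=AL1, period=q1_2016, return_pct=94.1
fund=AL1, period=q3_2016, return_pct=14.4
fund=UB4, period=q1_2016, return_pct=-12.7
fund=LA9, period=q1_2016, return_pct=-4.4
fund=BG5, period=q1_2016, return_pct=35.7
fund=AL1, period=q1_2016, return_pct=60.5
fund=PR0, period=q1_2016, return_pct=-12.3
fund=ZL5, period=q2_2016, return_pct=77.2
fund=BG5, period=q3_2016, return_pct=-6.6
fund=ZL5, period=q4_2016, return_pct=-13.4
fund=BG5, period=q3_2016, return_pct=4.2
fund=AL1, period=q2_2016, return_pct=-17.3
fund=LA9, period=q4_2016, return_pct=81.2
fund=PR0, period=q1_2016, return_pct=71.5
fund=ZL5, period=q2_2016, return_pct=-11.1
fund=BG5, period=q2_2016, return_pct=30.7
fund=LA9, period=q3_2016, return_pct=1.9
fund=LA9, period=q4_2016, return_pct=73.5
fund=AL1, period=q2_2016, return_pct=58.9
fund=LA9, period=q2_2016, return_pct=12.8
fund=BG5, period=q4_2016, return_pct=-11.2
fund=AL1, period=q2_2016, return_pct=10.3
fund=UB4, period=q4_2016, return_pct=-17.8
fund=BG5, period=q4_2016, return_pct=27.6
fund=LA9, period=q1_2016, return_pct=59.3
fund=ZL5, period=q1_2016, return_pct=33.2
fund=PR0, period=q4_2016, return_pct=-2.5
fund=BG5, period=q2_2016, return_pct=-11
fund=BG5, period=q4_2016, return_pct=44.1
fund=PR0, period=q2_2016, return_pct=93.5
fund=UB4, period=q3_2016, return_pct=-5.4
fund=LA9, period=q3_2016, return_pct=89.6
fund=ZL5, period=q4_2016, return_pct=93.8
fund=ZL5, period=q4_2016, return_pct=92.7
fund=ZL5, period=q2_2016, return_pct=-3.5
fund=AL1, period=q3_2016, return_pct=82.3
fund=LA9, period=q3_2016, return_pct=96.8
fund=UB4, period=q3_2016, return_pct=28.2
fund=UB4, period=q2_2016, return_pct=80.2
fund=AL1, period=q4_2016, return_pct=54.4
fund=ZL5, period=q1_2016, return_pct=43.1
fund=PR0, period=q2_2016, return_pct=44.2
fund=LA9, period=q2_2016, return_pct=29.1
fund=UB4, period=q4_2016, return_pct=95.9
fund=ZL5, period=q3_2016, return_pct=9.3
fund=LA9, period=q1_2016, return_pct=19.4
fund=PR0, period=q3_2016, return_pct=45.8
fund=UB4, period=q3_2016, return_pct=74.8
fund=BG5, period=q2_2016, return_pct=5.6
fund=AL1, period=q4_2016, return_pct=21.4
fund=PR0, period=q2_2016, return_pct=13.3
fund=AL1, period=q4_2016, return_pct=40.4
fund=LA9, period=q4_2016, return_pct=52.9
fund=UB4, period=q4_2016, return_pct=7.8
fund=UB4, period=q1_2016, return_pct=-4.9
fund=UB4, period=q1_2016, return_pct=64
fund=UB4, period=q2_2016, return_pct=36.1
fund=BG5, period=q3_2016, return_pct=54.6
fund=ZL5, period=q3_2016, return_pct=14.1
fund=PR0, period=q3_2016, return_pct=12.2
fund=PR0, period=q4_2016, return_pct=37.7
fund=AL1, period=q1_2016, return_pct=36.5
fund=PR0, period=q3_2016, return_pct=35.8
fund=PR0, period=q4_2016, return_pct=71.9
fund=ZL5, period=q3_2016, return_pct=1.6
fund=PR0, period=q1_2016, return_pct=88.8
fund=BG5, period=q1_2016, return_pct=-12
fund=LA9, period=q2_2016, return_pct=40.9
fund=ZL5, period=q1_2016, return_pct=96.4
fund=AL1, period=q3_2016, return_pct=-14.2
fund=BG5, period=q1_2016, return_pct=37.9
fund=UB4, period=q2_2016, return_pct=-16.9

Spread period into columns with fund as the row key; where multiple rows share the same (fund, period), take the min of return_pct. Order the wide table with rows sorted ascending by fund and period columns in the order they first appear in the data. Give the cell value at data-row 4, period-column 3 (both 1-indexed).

With rows sorted ascending by fund, row 4 is fund=PR0. period columns in first-appearance order: q1_2016, q3_2016, q2_2016, q4_2016; column 3 is q2_2016.
Long rows with fund=PR0, period=q2_2016: min(93.5, 44.2, 13.3) = 13.3.

13.3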